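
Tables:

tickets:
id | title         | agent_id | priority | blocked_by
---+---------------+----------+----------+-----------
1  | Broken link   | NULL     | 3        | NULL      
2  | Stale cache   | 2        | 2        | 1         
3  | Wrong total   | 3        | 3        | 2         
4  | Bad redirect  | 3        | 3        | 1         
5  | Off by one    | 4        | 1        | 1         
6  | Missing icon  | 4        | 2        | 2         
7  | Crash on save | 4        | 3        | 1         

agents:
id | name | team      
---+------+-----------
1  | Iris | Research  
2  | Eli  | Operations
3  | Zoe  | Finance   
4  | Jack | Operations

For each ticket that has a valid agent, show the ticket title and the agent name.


INNER JOIN keeps only tickets rows whose agent_id matches an id in agents. Walk through each ticket:
  - ticket 1 (Broken link): agent_id=NULL, no match -> dropped
  - ticket 2 (Stale cache): agent_id=2 -> matches Eli
  - ticket 3 (Wrong total): agent_id=3 -> matches Zoe
  - ticket 4 (Bad redirect): agent_id=3 -> matches Zoe
  - ticket 5 (Off by one): agent_id=4 -> matches Jack
  - ticket 6 (Missing icon): agent_id=4 -> matches Jack
  - ticket 7 (Crash on save): agent_id=4 -> matches Jack
So 1 of 7 rows is dropped.

SQL:
SELECT a.title, b.name AS agent
FROM tickets a
INNER JOIN agents b ON a.agent_id = b.id

Result:
title         | agent
--------------+------
Stale cache   | Eli  
Wrong total   | Zoe  
Bad redirect  | Zoe  
Off by one    | Jack 
Missing icon  | Jack 
Crash on save | Jack 


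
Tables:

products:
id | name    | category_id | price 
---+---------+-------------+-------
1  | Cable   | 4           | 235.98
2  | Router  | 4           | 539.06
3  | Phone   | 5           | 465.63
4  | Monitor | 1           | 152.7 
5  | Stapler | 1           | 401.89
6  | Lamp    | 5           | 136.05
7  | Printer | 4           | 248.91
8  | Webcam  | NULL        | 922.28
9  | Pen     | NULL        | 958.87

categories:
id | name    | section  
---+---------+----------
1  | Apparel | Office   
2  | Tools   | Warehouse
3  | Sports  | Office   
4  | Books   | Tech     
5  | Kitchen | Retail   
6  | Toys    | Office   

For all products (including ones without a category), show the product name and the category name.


LEFT JOIN keeps every row from products (the left table); where category_id has no match in categories, the category columns become NULL. Walk through each product:
  - product 1 (Cable): category_id=4 -> matches Books
  - product 2 (Router): category_id=4 -> matches Books
  - product 3 (Phone): category_id=5 -> matches Kitchen
  - product 4 (Monitor): category_id=1 -> matches Apparel
  - product 5 (Stapler): category_id=1 -> matches Apparel
  - product 6 (Lamp): category_id=5 -> matches Kitchen
  - product 7 (Printer): category_id=4 -> matches Books
  - product 8 (Webcam): category_id=NULL, no match -> kept with NULL
  - product 9 (Pen): category_id=NULL, no match -> kept with NULL
All 9 rows appear; 2 have NULL category.

SQL:
SELECT a.name, b.name AS category
FROM products a
LEFT JOIN categories b ON a.category_id = b.id

Result:
name    | category
--------+---------
Cable   | Books   
Router  | Books   
Phone   | Kitchen 
Monitor | Apparel 
Stapler | Apparel 
Lamp    | Kitchen 
Printer | Books   
Webcam  | NULL    
Pen     | NULL    


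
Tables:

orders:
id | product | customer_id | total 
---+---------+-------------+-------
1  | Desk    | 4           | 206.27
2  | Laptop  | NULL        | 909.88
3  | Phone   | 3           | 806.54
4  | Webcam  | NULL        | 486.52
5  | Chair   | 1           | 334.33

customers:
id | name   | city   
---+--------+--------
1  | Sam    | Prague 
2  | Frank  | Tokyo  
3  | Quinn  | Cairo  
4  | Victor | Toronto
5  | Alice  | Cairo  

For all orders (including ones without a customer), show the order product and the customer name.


LEFT JOIN keeps every row from orders (the left table); where customer_id has no match in customers, the customer columns become NULL. Walk through each order:
  - order 1 (Desk): customer_id=4 -> matches Victor
  - order 2 (Laptop): customer_id=NULL, no match -> kept with NULL
  - order 3 (Phone): customer_id=3 -> matches Quinn
  - order 4 (Webcam): customer_id=NULL, no match -> kept with NULL
  - order 5 (Chair): customer_id=1 -> matches Sam
All 5 rows appear; 2 have NULL customer.

SQL:
SELECT a.product, b.name AS customer
FROM orders a
LEFT JOIN customers b ON a.customer_id = b.id

Result:
product | customer
--------+---------
Desk    | Victor  
Laptop  | NULL    
Phone   | Quinn   
Webcam  | NULL    
Chair   | Sam     


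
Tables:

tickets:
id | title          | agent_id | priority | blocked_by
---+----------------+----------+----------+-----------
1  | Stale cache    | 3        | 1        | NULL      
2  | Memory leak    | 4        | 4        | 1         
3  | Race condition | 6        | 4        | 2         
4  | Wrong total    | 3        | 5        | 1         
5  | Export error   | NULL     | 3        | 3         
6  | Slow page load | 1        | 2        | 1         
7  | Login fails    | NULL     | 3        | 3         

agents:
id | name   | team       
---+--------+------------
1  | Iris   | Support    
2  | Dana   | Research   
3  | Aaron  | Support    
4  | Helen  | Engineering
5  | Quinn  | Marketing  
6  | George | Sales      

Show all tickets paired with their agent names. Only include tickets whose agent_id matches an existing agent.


INNER JOIN keeps only tickets rows whose agent_id matches an id in agents. Walk through each ticket:
  - ticket 1 (Stale cache): agent_id=3 -> matches Aaron
  - ticket 2 (Memory leak): agent_id=4 -> matches Helen
  - ticket 3 (Race condition): agent_id=6 -> matches George
  - ticket 4 (Wrong total): agent_id=3 -> matches Aaron
  - ticket 5 (Export error): agent_id=NULL, no match -> dropped
  - ticket 6 (Slow page load): agent_id=1 -> matches Iris
  - ticket 7 (Login fails): agent_id=NULL, no match -> dropped
So 2 of 7 rows are dropped.

SQL:
SELECT a.title, b.name AS agent
FROM tickets a
INNER JOIN agents b ON a.agent_id = b.id

Result:
title          | agent 
---------------+-------
Stale cache    | Aaron 
Memory leak    | Helen 
Race condition | George
Wrong total    | Aaron 
Slow page load | Iris  


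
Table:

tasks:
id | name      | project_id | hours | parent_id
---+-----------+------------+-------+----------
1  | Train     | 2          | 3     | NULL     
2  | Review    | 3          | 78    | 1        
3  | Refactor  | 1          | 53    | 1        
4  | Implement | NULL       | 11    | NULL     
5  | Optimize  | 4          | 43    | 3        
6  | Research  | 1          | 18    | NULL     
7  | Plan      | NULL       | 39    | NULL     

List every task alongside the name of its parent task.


This is a self-join: tasks is joined to a second copy of itself, matching each row's parent_id to another row's id. Use LEFT JOIN so rows with parent_id=NULL are kept.
  - task 1 (Train): parent_id=NULL -> NULL
  - task 2 (Review): parent_id=1 -> Train
  - task 3 (Refactor): parent_id=1 -> Train
  - task 4 (Implement): parent_id=NULL -> NULL
  - task 5 (Optimize): parent_id=3 -> Refactor
  - task 6 (Research): parent_id=NULL -> NULL
  - task 7 (Plan): parent_id=NULL -> NULL

SQL:
SELECT a.name AS item, b.name AS parent
FROM tasks a
LEFT JOIN tasks b ON a.parent_id = b.id

Result:
item      | parent  
----------+---------
Train     | NULL    
Review    | Train   
Refactor  | Train   
Implement | NULL    
Optimize  | Refactor
Research  | NULL    
Plan      | NULL    


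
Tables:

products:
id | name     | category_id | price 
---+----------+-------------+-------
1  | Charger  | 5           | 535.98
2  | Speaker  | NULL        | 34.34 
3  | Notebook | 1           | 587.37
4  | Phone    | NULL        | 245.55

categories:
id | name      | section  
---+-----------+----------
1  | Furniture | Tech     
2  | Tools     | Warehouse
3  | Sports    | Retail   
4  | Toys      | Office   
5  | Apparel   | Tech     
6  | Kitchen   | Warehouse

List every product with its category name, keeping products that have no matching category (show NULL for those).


LEFT JOIN keeps every row from products (the left table); where category_id has no match in categories, the category columns become NULL. Walk through each product:
  - product 1 (Charger): category_id=5 -> matches Apparel
  - product 2 (Speaker): category_id=NULL, no match -> kept with NULL
  - product 3 (Notebook): category_id=1 -> matches Furniture
  - product 4 (Phone): category_id=NULL, no match -> kept with NULL
All 4 rows appear; 2 have NULL category.

SQL:
SELECT a.name, b.name AS category
FROM products a
LEFT JOIN categories b ON a.category_id = b.id

Result:
name     | category 
---------+----------
Charger  | Apparel  
Speaker  | NULL     
Notebook | Furniture
Phone    | NULL     


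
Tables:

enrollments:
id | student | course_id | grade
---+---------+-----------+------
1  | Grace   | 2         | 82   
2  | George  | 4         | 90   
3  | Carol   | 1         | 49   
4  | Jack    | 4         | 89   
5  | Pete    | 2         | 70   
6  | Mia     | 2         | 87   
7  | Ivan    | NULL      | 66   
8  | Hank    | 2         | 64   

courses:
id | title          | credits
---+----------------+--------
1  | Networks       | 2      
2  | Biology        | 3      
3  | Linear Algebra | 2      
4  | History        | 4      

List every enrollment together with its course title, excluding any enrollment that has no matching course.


INNER JOIN keeps only enrollments rows whose course_id matches an id in courses. Walk through each enrollment:
  - enrollment 1 (Grace): course_id=2 -> matches Biology
  - enrollment 2 (George): course_id=4 -> matches History
  - enrollment 3 (Carol): course_id=1 -> matches Networks
  - enrollment 4 (Jack): course_id=4 -> matches History
  - enrollment 5 (Pete): course_id=2 -> matches Biology
  - enrollment 6 (Mia): course_id=2 -> matches Biology
  - enrollment 7 (Ivan): course_id=NULL, no match -> dropped
  - enrollment 8 (Hank): course_id=2 -> matches Biology
So 1 of 8 rows is dropped.

SQL:
SELECT a.student, b.title AS course
FROM enrollments a
INNER JOIN courses b ON a.course_id = b.id

Result:
student | course  
--------+---------
Grace   | Biology 
George  | History 
Carol   | Networks
Jack    | History 
Pete    | Biology 
Mia     | Biology 
Hank    | Biology 


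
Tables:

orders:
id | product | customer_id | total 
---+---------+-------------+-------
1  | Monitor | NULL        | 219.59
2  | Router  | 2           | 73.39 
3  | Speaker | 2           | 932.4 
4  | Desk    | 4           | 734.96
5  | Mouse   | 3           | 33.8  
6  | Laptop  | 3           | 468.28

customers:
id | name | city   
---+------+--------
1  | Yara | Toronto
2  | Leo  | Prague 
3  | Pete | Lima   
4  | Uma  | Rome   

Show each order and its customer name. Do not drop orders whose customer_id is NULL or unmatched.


LEFT JOIN keeps every row from orders (the left table); where customer_id has no match in customers, the customer columns become NULL. Walk through each order:
  - order 1 (Monitor): customer_id=NULL, no match -> kept with NULL
  - order 2 (Router): customer_id=2 -> matches Leo
  - order 3 (Speaker): customer_id=2 -> matches Leo
  - order 4 (Desk): customer_id=4 -> matches Uma
  - order 5 (Mouse): customer_id=3 -> matches Pete
  - order 6 (Laptop): customer_id=3 -> matches Pete
All 6 rows appear; 1 has NULL customer.

SQL:
SELECT a.product, b.name AS customer
FROM orders a
LEFT JOIN customers b ON a.customer_id = b.id

Result:
product | customer
--------+---------
Monitor | NULL    
Router  | Leo     
Speaker | Leo     
Desk    | Uma     
Mouse   | Pete    
Laptop  | Pete    


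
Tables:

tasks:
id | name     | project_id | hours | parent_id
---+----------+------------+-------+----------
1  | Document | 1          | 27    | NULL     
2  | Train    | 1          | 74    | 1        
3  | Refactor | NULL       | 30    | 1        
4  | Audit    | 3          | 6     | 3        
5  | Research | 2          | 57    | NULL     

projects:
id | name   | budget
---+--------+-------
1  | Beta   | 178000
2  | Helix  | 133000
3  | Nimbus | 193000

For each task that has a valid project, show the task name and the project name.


INNER JOIN keeps only tasks rows whose project_id matches an id in projects. Walk through each task:
  - task 1 (Document): project_id=1 -> matches Beta
  - task 2 (Train): project_id=1 -> matches Beta
  - task 3 (Refactor): project_id=NULL, no match -> dropped
  - task 4 (Audit): project_id=3 -> matches Nimbus
  - task 5 (Research): project_id=2 -> matches Helix
So 1 of 5 rows is dropped.

SQL:
SELECT a.name, b.name AS project
FROM tasks a
INNER JOIN projects b ON a.project_id = b.id

Result:
name     | project
---------+--------
Document | Beta   
Train    | Beta   
Audit    | Nimbus 
Research | Helix  


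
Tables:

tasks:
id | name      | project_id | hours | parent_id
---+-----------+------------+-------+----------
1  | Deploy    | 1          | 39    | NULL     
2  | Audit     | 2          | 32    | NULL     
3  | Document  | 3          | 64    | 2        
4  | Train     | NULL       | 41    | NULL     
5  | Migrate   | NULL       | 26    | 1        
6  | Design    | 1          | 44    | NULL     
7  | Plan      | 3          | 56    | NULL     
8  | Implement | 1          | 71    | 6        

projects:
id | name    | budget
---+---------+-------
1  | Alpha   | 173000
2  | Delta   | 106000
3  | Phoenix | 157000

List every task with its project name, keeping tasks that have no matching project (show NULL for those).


LEFT JOIN keeps every row from tasks (the left table); where project_id has no match in projects, the project columns become NULL. Walk through each task:
  - task 1 (Deploy): project_id=1 -> matches Alpha
  - task 2 (Audit): project_id=2 -> matches Delta
  - task 3 (Document): project_id=3 -> matches Phoenix
  - task 4 (Train): project_id=NULL, no match -> kept with NULL
  - task 5 (Migrate): project_id=NULL, no match -> kept with NULL
  - task 6 (Design): project_id=1 -> matches Alpha
  - task 7 (Plan): project_id=3 -> matches Phoenix
  - task 8 (Implement): project_id=1 -> matches Alpha
All 8 rows appear; 2 have NULL project.

SQL:
SELECT a.name, b.name AS project
FROM tasks a
LEFT JOIN projects b ON a.project_id = b.id

Result:
name      | project
----------+--------
Deploy    | Alpha  
Audit     | Delta  
Document  | Phoenix
Train     | NULL   
Migrate   | NULL   
Design    | Alpha  
Plan      | Phoenix
Implement | Alpha  


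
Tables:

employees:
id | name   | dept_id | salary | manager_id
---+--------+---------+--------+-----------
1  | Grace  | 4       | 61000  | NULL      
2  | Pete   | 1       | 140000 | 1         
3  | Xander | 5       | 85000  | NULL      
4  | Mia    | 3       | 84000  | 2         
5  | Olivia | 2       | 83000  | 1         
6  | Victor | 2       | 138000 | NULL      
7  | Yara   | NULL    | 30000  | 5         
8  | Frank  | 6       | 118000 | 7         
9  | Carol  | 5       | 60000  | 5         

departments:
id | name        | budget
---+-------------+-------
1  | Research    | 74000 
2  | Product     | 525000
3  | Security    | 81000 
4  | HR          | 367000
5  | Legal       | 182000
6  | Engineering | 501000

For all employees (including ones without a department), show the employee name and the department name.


LEFT JOIN keeps every row from employees (the left table); where dept_id has no match in departments, the department columns become NULL. Walk through each employee:
  - employee 1 (Grace): dept_id=4 -> matches HR
  - employee 2 (Pete): dept_id=1 -> matches Research
  - employee 3 (Xander): dept_id=5 -> matches Legal
  - employee 4 (Mia): dept_id=3 -> matches Security
  - employee 5 (Olivia): dept_id=2 -> matches Product
  - employee 6 (Victor): dept_id=2 -> matches Product
  - employee 7 (Yara): dept_id=NULL, no match -> kept with NULL
  - employee 8 (Frank): dept_id=6 -> matches Engineering
  - employee 9 (Carol): dept_id=5 -> matches Legal
All 9 rows appear; 1 has NULL department.

SQL:
SELECT a.name, b.name AS department
FROM employees a
LEFT JOIN departments b ON a.dept_id = b.id

Result:
name   | department 
-------+------------
Grace  | HR         
Pete   | Research   
Xander | Legal      
Mia    | Security   
Olivia | Product    
Victor | Product    
Yara   | NULL       
Frank  | Engineering
Carol  | Legal      


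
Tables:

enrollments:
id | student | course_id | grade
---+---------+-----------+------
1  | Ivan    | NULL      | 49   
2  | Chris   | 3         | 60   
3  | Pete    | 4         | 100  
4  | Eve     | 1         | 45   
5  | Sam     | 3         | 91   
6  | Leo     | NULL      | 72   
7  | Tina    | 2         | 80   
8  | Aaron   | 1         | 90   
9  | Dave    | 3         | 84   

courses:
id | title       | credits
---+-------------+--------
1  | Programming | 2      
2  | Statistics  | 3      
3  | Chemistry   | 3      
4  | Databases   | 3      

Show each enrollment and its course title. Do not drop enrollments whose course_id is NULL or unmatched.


LEFT JOIN keeps every row from enrollments (the left table); where course_id has no match in courses, the course columns become NULL. Walk through each enrollment:
  - enrollment 1 (Ivan): course_id=NULL, no match -> kept with NULL
  - enrollment 2 (Chris): course_id=3 -> matches Chemistry
  - enrollment 3 (Pete): course_id=4 -> matches Databases
  - enrollment 4 (Eve): course_id=1 -> matches Programming
  - enrollment 5 (Sam): course_id=3 -> matches Chemistry
  - enrollment 6 (Leo): course_id=NULL, no match -> kept with NULL
  - enrollment 7 (Tina): course_id=2 -> matches Statistics
  - enrollment 8 (Aaron): course_id=1 -> matches Programming
  - enrollment 9 (Dave): course_id=3 -> matches Chemistry
All 9 rows appear; 2 have NULL course.

SQL:
SELECT a.student, b.title AS course
FROM enrollments a
LEFT JOIN courses b ON a.course_id = b.id

Result:
student | course     
--------+------------
Ivan    | NULL       
Chris   | Chemistry  
Pete    | Databases  
Eve     | Programming
Sam     | Chemistry  
Leo     | NULL       
Tina    | Statistics 
Aaron   | Programming
Dave    | Chemistry  


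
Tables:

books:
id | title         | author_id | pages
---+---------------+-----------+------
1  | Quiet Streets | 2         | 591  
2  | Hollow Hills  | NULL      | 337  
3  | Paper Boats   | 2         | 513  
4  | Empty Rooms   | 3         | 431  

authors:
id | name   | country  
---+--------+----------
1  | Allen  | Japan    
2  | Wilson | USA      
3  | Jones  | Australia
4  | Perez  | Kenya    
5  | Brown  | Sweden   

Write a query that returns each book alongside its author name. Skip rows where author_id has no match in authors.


INNER JOIN keeps only books rows whose author_id matches an id in authors. Walk through each book:
  - book 1 (Quiet Streets): author_id=2 -> matches Wilson
  - book 2 (Hollow Hills): author_id=NULL, no match -> dropped
  - book 3 (Paper Boats): author_id=2 -> matches Wilson
  - book 4 (Empty Rooms): author_id=3 -> matches Jones
So 1 of 4 rows is dropped.

SQL:
SELECT a.title, b.name AS author
FROM books a
INNER JOIN authors b ON a.author_id = b.id

Result:
title         | author
--------------+-------
Quiet Streets | Wilson
Paper Boats   | Wilson
Empty Rooms   | Jones 


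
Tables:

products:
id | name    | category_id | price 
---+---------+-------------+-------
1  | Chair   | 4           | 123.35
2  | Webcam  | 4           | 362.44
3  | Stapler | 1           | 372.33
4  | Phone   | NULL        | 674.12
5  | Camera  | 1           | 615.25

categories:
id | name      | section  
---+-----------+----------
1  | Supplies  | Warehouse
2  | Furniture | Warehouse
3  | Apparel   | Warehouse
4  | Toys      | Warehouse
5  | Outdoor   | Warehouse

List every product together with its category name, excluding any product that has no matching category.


INNER JOIN keeps only products rows whose category_id matches an id in categories. Walk through each product:
  - product 1 (Chair): category_id=4 -> matches Toys
  - product 2 (Webcam): category_id=4 -> matches Toys
  - product 3 (Stapler): category_id=1 -> matches Supplies
  - product 4 (Phone): category_id=NULL, no match -> dropped
  - product 5 (Camera): category_id=1 -> matches Supplies
So 1 of 5 rows is dropped.

SQL:
SELECT a.name, b.name AS category
FROM products a
INNER JOIN categories b ON a.category_id = b.id

Result:
name    | category
--------+---------
Chair   | Toys    
Webcam  | Toys    
Stapler | Supplies
Camera  | Supplies


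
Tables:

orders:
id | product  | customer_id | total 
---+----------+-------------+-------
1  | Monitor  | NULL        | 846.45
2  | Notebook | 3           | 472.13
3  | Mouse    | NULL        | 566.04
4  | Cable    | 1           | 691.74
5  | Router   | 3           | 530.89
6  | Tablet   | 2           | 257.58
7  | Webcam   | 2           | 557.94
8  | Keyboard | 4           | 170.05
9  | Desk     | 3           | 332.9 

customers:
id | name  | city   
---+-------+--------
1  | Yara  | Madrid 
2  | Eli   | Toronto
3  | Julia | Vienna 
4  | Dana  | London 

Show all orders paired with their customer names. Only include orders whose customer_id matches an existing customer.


INNER JOIN keeps only orders rows whose customer_id matches an id in customers. Walk through each order:
  - order 1 (Monitor): customer_id=NULL, no match -> dropped
  - order 2 (Notebook): customer_id=3 -> matches Julia
  - order 3 (Mouse): customer_id=NULL, no match -> dropped
  - order 4 (Cable): customer_id=1 -> matches Yara
  - order 5 (Router): customer_id=3 -> matches Julia
  - order 6 (Tablet): customer_id=2 -> matches Eli
  - order 7 (Webcam): customer_id=2 -> matches Eli
  - order 8 (Keyboard): customer_id=4 -> matches Dana
  - order 9 (Desk): customer_id=3 -> matches Julia
So 2 of 9 rows are dropped.

SQL:
SELECT a.product, b.name AS customer
FROM orders a
INNER JOIN customers b ON a.customer_id = b.id

Result:
product  | customer
---------+---------
Notebook | Julia   
Cable    | Yara    
Router   | Julia   
Tablet   | Eli     
Webcam   | Eli     
Keyboard | Dana    
Desk     | Julia   


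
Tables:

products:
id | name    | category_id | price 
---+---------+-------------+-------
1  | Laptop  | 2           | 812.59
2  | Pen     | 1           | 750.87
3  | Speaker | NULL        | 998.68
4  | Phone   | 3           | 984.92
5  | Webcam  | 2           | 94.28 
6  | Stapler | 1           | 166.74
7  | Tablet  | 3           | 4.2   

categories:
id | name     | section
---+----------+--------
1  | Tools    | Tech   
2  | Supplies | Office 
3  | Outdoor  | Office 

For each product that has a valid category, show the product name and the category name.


INNER JOIN keeps only products rows whose category_id matches an id in categories. Walk through each product:
  - product 1 (Laptop): category_id=2 -> matches Supplies
  - product 2 (Pen): category_id=1 -> matches Tools
  - product 3 (Speaker): category_id=NULL, no match -> dropped
  - product 4 (Phone): category_id=3 -> matches Outdoor
  - product 5 (Webcam): category_id=2 -> matches Supplies
  - product 6 (Stapler): category_id=1 -> matches Tools
  - product 7 (Tablet): category_id=3 -> matches Outdoor
So 1 of 7 rows is dropped.

SQL:
SELECT a.name, b.name AS category
FROM products a
INNER JOIN categories b ON a.category_id = b.id

Result:
name    | category
--------+---------
Laptop  | Supplies
Pen     | Tools   
Phone   | Outdoor 
Webcam  | Supplies
Stapler | Tools   
Tablet  | Outdoor 


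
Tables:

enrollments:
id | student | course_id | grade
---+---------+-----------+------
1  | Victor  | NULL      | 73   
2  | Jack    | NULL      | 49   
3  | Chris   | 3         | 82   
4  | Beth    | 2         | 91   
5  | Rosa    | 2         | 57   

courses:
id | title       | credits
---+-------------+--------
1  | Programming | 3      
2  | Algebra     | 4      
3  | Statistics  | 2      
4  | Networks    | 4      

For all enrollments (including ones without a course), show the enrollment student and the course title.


LEFT JOIN keeps every row from enrollments (the left table); where course_id has no match in courses, the course columns become NULL. Walk through each enrollment:
  - enrollment 1 (Victor): course_id=NULL, no match -> kept with NULL
  - enrollment 2 (Jack): course_id=NULL, no match -> kept with NULL
  - enrollment 3 (Chris): course_id=3 -> matches Statistics
  - enrollment 4 (Beth): course_id=2 -> matches Algebra
  - enrollment 5 (Rosa): course_id=2 -> matches Algebra
All 5 rows appear; 2 have NULL course.

SQL:
SELECT a.student, b.title AS course
FROM enrollments a
LEFT JOIN courses b ON a.course_id = b.id

Result:
student | course    
--------+-----------
Victor  | NULL      
Jack    | NULL      
Chris   | Statistics
Beth    | Algebra   
Rosa    | Algebra   


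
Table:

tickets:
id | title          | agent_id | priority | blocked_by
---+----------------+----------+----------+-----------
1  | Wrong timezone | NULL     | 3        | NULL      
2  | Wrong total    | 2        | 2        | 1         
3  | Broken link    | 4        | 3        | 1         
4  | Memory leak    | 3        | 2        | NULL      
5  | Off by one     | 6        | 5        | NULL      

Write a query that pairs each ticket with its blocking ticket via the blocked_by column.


This is a self-join: tickets is joined to a second copy of itself, matching each row's blocked_by to another row's id. Use LEFT JOIN so rows with blocked_by=NULL are kept.
  - ticket 1 (Wrong timezone): blocked_by=NULL -> NULL
  - ticket 2 (Wrong total): blocked_by=1 -> Wrong timezone
  - ticket 3 (Broken link): blocked_by=1 -> Wrong timezone
  - ticket 4 (Memory leak): blocked_by=NULL -> NULL
  - ticket 5 (Off by one): blocked_by=NULL -> NULL

SQL:
SELECT a.title AS item, b.title AS blocked_by
FROM tickets a
LEFT JOIN tickets b ON a.blocked_by = b.id

Result:
item           | blocked_by    
---------------+---------------
Wrong timezone | NULL          
Wrong total    | Wrong timezone
Broken link    | Wrong timezone
Memory leak    | NULL          
Off by one     | NULL          


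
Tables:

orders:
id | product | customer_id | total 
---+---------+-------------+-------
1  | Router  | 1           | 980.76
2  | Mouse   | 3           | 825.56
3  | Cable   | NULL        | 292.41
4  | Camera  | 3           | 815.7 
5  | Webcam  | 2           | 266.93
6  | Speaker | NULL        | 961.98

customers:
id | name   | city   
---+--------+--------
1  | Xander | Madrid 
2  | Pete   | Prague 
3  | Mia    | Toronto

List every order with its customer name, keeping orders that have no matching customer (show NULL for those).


LEFT JOIN keeps every row from orders (the left table); where customer_id has no match in customers, the customer columns become NULL. Walk through each order:
  - order 1 (Router): customer_id=1 -> matches Xander
  - order 2 (Mouse): customer_id=3 -> matches Mia
  - order 3 (Cable): customer_id=NULL, no match -> kept with NULL
  - order 4 (Camera): customer_id=3 -> matches Mia
  - order 5 (Webcam): customer_id=2 -> matches Pete
  - order 6 (Speaker): customer_id=NULL, no match -> kept with NULL
All 6 rows appear; 2 have NULL customer.

SQL:
SELECT a.product, b.name AS customer
FROM orders a
LEFT JOIN customers b ON a.customer_id = b.id

Result:
product | customer
--------+---------
Router  | Xander  
Mouse   | Mia     
Cable   | NULL    
Camera  | Mia     
Webcam  | Pete    
Speaker | NULL    


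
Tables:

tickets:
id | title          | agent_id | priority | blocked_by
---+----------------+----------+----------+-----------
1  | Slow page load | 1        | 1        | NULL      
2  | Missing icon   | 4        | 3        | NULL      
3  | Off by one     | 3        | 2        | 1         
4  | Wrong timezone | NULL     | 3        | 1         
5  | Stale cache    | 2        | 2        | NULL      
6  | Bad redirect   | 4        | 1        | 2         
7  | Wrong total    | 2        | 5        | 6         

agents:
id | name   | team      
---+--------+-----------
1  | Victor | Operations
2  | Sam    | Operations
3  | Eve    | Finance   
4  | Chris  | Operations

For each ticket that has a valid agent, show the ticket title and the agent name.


INNER JOIN keeps only tickets rows whose agent_id matches an id in agents. Walk through each ticket:
  - ticket 1 (Slow page load): agent_id=1 -> matches Victor
  - ticket 2 (Missing icon): agent_id=4 -> matches Chris
  - ticket 3 (Off by one): agent_id=3 -> matches Eve
  - ticket 4 (Wrong timezone): agent_id=NULL, no match -> dropped
  - ticket 5 (Stale cache): agent_id=2 -> matches Sam
  - ticket 6 (Bad redirect): agent_id=4 -> matches Chris
  - ticket 7 (Wrong total): agent_id=2 -> matches Sam
So 1 of 7 rows is dropped.

SQL:
SELECT a.title, b.name AS agent
FROM tickets a
INNER JOIN agents b ON a.agent_id = b.id

Result:
title          | agent 
---------------+-------
Slow page load | Victor
Missing icon   | Chris 
Off by one     | Eve   
Stale cache    | Sam   
Bad redirect   | Chris 
Wrong total    | Sam   


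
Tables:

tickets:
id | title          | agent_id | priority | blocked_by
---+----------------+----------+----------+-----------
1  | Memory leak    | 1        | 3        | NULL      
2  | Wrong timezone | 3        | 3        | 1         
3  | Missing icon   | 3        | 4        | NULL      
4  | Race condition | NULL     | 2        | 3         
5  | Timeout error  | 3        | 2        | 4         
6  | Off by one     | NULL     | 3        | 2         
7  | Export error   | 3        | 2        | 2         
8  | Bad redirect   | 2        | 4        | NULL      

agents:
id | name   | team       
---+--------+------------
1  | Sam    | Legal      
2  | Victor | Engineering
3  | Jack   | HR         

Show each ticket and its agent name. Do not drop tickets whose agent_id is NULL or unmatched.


LEFT JOIN keeps every row from tickets (the left table); where agent_id has no match in agents, the agent columns become NULL. Walk through each ticket:
  - ticket 1 (Memory leak): agent_id=1 -> matches Sam
  - ticket 2 (Wrong timezone): agent_id=3 -> matches Jack
  - ticket 3 (Missing icon): agent_id=3 -> matches Jack
  - ticket 4 (Race condition): agent_id=NULL, no match -> kept with NULL
  - ticket 5 (Timeout error): agent_id=3 -> matches Jack
  - ticket 6 (Off by one): agent_id=NULL, no match -> kept with NULL
  - ticket 7 (Export error): agent_id=3 -> matches Jack
  - ticket 8 (Bad redirect): agent_id=2 -> matches Victor
All 8 rows appear; 2 have NULL agent.

SQL:
SELECT a.title, b.name AS agent
FROM tickets a
LEFT JOIN agents b ON a.agent_id = b.id

Result:
title          | agent 
---------------+-------
Memory leak    | Sam   
Wrong timezone | Jack  
Missing icon   | Jack  
Race condition | NULL  
Timeout error  | Jack  
Off by one     | NULL  
Export error   | Jack  
Bad redirect   | Victor


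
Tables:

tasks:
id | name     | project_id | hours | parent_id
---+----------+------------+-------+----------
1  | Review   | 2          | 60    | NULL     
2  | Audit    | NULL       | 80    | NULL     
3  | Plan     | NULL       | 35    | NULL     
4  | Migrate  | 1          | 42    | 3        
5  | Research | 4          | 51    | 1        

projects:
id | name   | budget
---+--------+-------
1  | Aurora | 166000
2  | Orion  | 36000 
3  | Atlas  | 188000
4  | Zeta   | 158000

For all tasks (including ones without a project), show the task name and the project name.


LEFT JOIN keeps every row from tasks (the left table); where project_id has no match in projects, the project columns become NULL. Walk through each task:
  - task 1 (Review): project_id=2 -> matches Orion
  - task 2 (Audit): project_id=NULL, no match -> kept with NULL
  - task 3 (Plan): project_id=NULL, no match -> kept with NULL
  - task 4 (Migrate): project_id=1 -> matches Aurora
  - task 5 (Research): project_id=4 -> matches Zeta
All 5 rows appear; 2 have NULL project.

SQL:
SELECT a.name, b.name AS project
FROM tasks a
LEFT JOIN projects b ON a.project_id = b.id

Result:
name     | project
---------+--------
Review   | Orion  
Audit    | NULL   
Plan     | NULL   
Migrate  | Aurora 
Research | Zeta   


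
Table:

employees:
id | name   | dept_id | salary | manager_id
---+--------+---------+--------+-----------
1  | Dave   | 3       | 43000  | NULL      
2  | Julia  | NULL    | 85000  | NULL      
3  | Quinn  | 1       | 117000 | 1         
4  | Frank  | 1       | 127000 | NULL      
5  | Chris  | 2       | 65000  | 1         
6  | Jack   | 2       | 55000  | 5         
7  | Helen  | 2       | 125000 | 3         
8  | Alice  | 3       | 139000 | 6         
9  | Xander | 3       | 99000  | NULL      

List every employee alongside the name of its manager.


This is a self-join: employees is joined to a second copy of itself, matching each row's manager_id to another row's id. Use LEFT JOIN so rows with manager_id=NULL are kept.
  - employee 1 (Dave): manager_id=NULL -> NULL
  - employee 2 (Julia): manager_id=NULL -> NULL
  - employee 3 (Quinn): manager_id=1 -> Dave
  - employee 4 (Frank): manager_id=NULL -> NULL
  - employee 5 (Chris): manager_id=1 -> Dave
  - employee 6 (Jack): manager_id=5 -> Chris
  - employee 7 (Helen): manager_id=3 -> Quinn
  - employee 8 (Alice): manager_id=6 -> Jack
  - employee 9 (Xander): manager_id=NULL -> NULL

SQL:
SELECT a.name AS item, b.name AS manager
FROM employees a
LEFT JOIN employees b ON a.manager_id = b.id

Result:
item   | manager
-------+--------
Dave   | NULL   
Julia  | NULL   
Quinn  | Dave   
Frank  | NULL   
Chris  | Dave   
Jack   | Chris  
Helen  | Quinn  
Alice  | Jack   
Xander | NULL   


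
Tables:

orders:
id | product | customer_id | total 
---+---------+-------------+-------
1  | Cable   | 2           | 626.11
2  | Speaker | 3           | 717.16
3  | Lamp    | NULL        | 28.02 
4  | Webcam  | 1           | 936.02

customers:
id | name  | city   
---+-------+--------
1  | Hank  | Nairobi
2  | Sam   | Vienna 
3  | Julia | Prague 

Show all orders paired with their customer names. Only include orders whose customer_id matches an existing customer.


INNER JOIN keeps only orders rows whose customer_id matches an id in customers. Walk through each order:
  - order 1 (Cable): customer_id=2 -> matches Sam
  - order 2 (Speaker): customer_id=3 -> matches Julia
  - order 3 (Lamp): customer_id=NULL, no match -> dropped
  - order 4 (Webcam): customer_id=1 -> matches Hank
So 1 of 4 rows is dropped.

SQL:
SELECT a.product, b.name AS customer
FROM orders a
INNER JOIN customers b ON a.customer_id = b.id

Result:
product | customer
--------+---------
Cable   | Sam     
Speaker | Julia   
Webcam  | Hank    


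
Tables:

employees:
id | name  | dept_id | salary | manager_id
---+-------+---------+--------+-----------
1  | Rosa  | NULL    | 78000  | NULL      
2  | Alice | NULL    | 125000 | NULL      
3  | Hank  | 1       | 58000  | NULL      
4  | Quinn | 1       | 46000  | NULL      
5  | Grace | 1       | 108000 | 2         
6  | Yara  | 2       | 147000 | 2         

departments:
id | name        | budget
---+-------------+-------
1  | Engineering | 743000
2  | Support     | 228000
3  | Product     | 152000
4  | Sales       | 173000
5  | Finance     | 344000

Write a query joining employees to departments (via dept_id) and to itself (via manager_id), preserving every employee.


Two LEFT JOINs from the same base table employees: one to departments via dept_id, one to employees itself via manager_id. Both are LEFT so every employee is preserved.
Match against departments:
  - employee 1 (Rosa): dept_id=NULL, no match -> kept with NULL
  - employee 2 (Alice): dept_id=NULL, no match -> kept with NULL
  - employee 3 (Hank): dept_id=1 -> matches Engineering
  - employee 4 (Quinn): dept_id=1 -> matches Engineering
  - employee 5 (Grace): dept_id=1 -> matches Engineering
  - employee 6 (Yara): dept_id=2 -> matches Support
Match against employees (self):
  - employee 1 (Rosa): manager_id=NULL -> NULL
  - employee 2 (Alice): manager_id=NULL -> NULL
  - employee 3 (Hank): manager_id=NULL -> NULL
  - employee 4 (Quinn): manager_id=NULL -> NULL
  - employee 5 (Grace): manager_id=2 -> Alice
  - employee 6 (Yara): manager_id=2 -> Alice

SQL:
SELECT a.name, b.name AS department, c.name AS manager
FROM employees a
LEFT JOIN departments b ON a.dept_id = b.id
LEFT JOIN employees c ON a.manager_id = c.id

Result:
name  | department  | manager
------+-------------+--------
Rosa  | NULL        | NULL   
Alice | NULL        | NULL   
Hank  | Engineering | NULL   
Quinn | Engineering | NULL   
Grace | Engineering | Alice  
Yara  | Support     | Alice  


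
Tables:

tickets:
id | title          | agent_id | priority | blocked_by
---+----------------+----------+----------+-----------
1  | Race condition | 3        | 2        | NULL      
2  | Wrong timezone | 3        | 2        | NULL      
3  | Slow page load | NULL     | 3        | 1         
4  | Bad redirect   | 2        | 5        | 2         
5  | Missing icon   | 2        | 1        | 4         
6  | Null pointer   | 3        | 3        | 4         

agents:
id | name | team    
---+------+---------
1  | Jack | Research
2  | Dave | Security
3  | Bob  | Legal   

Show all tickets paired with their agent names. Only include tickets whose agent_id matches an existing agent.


INNER JOIN keeps only tickets rows whose agent_id matches an id in agents. Walk through each ticket:
  - ticket 1 (Race condition): agent_id=3 -> matches Bob
  - ticket 2 (Wrong timezone): agent_id=3 -> matches Bob
  - ticket 3 (Slow page load): agent_id=NULL, no match -> dropped
  - ticket 4 (Bad redirect): agent_id=2 -> matches Dave
  - ticket 5 (Missing icon): agent_id=2 -> matches Dave
  - ticket 6 (Null pointer): agent_id=3 -> matches Bob
So 1 of 6 rows is dropped.

SQL:
SELECT a.title, b.name AS agent
FROM tickets a
INNER JOIN agents b ON a.agent_id = b.id

Result:
title          | agent
---------------+------
Race condition | Bob  
Wrong timezone | Bob  
Bad redirect   | Dave 
Missing icon   | Dave 
Null pointer   | Bob  


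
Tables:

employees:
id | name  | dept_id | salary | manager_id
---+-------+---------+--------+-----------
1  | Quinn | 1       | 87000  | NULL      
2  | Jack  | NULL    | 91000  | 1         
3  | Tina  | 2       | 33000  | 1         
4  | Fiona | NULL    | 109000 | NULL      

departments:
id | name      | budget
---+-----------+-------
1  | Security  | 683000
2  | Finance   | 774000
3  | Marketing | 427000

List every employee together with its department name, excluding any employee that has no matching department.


INNER JOIN keeps only employees rows whose dept_id matches an id in departments. Walk through each employee:
  - employee 1 (Quinn): dept_id=1 -> matches Security
  - employee 2 (Jack): dept_id=NULL, no match -> dropped
  - employee 3 (Tina): dept_id=2 -> matches Finance
  - employee 4 (Fiona): dept_id=NULL, no match -> dropped
So 2 of 4 rows are dropped.

SQL:
SELECT a.name, b.name AS department
FROM employees a
INNER JOIN departments b ON a.dept_id = b.id

Result:
name  | department
------+-----------
Quinn | Security  
Tina  | Finance   


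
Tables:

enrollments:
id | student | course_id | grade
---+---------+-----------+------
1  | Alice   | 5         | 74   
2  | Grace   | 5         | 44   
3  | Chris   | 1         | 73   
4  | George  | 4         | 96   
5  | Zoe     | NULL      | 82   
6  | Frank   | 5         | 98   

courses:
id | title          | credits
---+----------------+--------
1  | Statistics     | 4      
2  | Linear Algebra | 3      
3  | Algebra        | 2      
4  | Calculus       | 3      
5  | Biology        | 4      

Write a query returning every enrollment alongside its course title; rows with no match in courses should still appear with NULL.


LEFT JOIN keeps every row from enrollments (the left table); where course_id has no match in courses, the course columns become NULL. Walk through each enrollment:
  - enrollment 1 (Alice): course_id=5 -> matches Biology
  - enrollment 2 (Grace): course_id=5 -> matches Biology
  - enrollment 3 (Chris): course_id=1 -> matches Statistics
  - enrollment 4 (George): course_id=4 -> matches Calculus
  - enrollment 5 (Zoe): course_id=NULL, no match -> kept with NULL
  - enrollment 6 (Frank): course_id=5 -> matches Biology
All 6 rows appear; 1 has NULL course.

SQL:
SELECT a.student, b.title AS course
FROM enrollments a
LEFT JOIN courses b ON a.course_id = b.id

Result:
student | course    
--------+-----------
Alice   | Biology   
Grace   | Biology   
Chris   | Statistics
George  | Calculus  
Zoe     | NULL      
Frank   | Biology   
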